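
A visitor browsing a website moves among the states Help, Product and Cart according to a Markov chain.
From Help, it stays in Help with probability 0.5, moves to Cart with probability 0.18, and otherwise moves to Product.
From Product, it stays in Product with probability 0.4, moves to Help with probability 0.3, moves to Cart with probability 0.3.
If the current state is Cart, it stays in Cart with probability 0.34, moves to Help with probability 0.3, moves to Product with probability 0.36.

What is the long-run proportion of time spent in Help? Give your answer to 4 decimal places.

0.3750

Let the stationary distribution be π with π = πP and π_1 + π_2 + π_3 = 1.
π_1 = 0.5·π_1 + 0.3·π_2 + 0.3·π_3
π_2 = 0.32·π_1 + 0.4·π_2 + 0.36·π_3
Solving with the normalization constraint gives π = (0.3750, 0.3594, 0.2656).
So the stationary probability of Help is 0.3750.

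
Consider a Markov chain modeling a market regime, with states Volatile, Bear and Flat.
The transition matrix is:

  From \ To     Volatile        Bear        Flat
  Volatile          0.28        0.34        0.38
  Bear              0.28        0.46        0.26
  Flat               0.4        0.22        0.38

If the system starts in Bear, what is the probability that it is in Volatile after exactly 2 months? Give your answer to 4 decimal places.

0.3112

Sum over the intermediate state after 1 month:
P = P(Bear→Volatile)·P(Volatile→Volatile) + P(Bear→Bear)·P(Bear→Volatile) + P(Bear→Flat)·P(Flat→Volatile)
  = 0.28×0.28 + 0.46×0.28 + 0.26×0.4
  = 0.0784 + 0.1288 + 0.1040 = 0.3112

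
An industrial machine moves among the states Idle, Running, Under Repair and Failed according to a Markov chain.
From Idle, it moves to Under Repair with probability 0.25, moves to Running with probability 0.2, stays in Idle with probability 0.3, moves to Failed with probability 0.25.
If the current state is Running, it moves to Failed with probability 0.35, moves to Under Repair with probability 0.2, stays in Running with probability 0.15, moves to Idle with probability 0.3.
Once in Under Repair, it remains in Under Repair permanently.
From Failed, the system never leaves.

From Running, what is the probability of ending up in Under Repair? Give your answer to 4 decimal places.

Let h(s) be the probability of absorption at Under Repair starting from transient state s. Then h(Under Repair) = 1 and h(Failed) = 0. By first-step analysis:
h(Idle) = 0.3·h(Idle) + 0.2·h(Running) + 0.25·1 + 0.25·0
h(Running) = 0.3·h(Idle) + 0.15·h(Running) + 0.2·1 + 0.35·0
Solving: h(Idle) = 0.4720, h(Running) = 0.4019.
Starting from Running, the probability is 0.4019.

0.4019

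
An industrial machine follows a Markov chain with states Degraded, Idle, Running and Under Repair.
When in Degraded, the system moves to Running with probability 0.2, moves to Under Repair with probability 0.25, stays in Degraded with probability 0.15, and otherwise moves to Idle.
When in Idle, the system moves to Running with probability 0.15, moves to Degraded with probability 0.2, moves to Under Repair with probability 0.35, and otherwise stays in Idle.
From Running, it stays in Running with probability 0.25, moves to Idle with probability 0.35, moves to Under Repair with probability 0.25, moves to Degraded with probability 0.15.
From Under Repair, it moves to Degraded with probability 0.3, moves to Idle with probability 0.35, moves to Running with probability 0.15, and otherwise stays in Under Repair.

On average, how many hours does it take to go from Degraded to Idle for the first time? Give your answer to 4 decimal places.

2.6441

Let t(s) be the expected number of hours to first reach Idle from state s, with t(Idle) = 0. Conditioning on the first hour:
t(Degraded) = 1 + 0.15·t(Degraded) + 0.2·t(Running) + 0.25·t(Under Repair)
t(Running) = 1 + 0.15·t(Degraded) + 0.25·t(Running) + 0.25·t(Under Repair)
t(Under Repair) = 1 + 0.3·t(Degraded) + 0.15·t(Running) + 0.2·t(Under Repair)
Solving: t(Degraded) = 2.6441, t(Running) = 2.7833, t(Under Repair) = 2.7634.
Expected hours from Degraded to Idle: 2.6441.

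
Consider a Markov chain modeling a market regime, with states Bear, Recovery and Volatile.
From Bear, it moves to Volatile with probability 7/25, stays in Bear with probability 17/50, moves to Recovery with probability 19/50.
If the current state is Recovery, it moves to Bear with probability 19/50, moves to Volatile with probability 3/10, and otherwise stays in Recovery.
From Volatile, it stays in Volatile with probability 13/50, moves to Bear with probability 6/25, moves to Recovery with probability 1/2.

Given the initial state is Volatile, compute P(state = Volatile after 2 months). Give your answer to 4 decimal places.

0.2848

Sum over the intermediate state after 1 month:
P = P(Volatile→Bear)·P(Bear→Volatile) + P(Volatile→Recovery)·P(Recovery→Volatile) + P(Volatile→Volatile)·P(Volatile→Volatile)
  = 0.24×0.28 + 0.5×0.3 + 0.26×0.26
  = 0.0672 + 0.1500 + 0.0676 = 0.2848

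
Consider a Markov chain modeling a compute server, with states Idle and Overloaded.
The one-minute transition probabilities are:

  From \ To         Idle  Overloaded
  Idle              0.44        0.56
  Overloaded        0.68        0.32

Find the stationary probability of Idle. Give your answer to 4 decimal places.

0.5484

Let the stationary distribution be π with π = πP and π_1 + π_2 = 1.
π_1 = 0.44·π_1 + 0.68·π_2
Solving with the normalization constraint gives π = (0.5484, 0.4516).
So the stationary probability of Idle is 0.5484.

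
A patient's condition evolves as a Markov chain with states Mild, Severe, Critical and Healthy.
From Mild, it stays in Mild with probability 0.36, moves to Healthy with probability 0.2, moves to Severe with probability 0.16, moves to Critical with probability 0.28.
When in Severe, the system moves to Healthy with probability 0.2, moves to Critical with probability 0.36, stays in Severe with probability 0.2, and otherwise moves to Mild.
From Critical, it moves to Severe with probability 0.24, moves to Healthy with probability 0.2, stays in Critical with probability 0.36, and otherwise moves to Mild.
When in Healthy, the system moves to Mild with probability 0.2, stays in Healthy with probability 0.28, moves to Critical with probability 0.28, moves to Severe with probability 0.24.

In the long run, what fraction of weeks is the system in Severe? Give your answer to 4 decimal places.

Let the stationary distribution be π with π = πP and π_1 + π_2 + π_3 + π_4 = 1.
π_1 = 0.36·π_1 + 0.24·π_2 + 0.2·π_3 + 0.2·π_4
π_2 = 0.16·π_1 + 0.2·π_2 + 0.24·π_3 + 0.24·π_4
π_3 = 0.28·π_1 + 0.36·π_2 + 0.36·π_3 + 0.28·π_4
Solving with the normalization constraint gives π = (0.2482, 0.2117, 0.3228, 0.2174).
So the stationary probability of Severe is 0.2117.

0.2117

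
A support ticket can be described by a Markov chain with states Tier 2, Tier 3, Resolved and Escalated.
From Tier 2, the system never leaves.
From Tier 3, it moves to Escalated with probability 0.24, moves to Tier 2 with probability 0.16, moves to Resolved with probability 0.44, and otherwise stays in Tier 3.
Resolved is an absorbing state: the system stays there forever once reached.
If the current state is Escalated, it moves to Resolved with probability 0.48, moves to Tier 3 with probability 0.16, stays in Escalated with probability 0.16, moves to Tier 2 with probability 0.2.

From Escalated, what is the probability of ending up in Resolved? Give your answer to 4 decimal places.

0.7098

Let h(s) be the probability of absorption at Resolved starting from transient state s. Then h(Resolved) = 1 and h(Tier 2) = 0. By first-step analysis:
h(Tier 3) = 0.16·0 + 0.16·h(Tier 3) + 0.44·1 + 0.24·h(Escalated)
h(Escalated) = 0.2·0 + 0.16·h(Tier 3) + 0.48·1 + 0.16·h(Escalated)
Solving: h(Tier 3) = 0.7266, h(Escalated) = 0.7098.
Starting from Escalated, the probability is 0.7098.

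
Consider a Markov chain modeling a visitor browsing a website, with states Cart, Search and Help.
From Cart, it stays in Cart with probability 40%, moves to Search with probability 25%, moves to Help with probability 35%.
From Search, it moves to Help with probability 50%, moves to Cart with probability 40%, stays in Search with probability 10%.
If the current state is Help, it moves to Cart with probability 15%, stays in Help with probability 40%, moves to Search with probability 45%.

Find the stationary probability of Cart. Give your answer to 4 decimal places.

Let the stationary distribution be π with π = πP and π_1 + π_2 + π_3 = 1.
π_1 = 0.4·π_1 + 0.4·π_2 + 0.15·π_3
π_2 = 0.25·π_1 + 0.1·π_2 + 0.45·π_3
Solving with the normalization constraint gives π = (0.2965, 0.2894, 0.4141).
So the stationary probability of Cart is 0.2965.

0.2965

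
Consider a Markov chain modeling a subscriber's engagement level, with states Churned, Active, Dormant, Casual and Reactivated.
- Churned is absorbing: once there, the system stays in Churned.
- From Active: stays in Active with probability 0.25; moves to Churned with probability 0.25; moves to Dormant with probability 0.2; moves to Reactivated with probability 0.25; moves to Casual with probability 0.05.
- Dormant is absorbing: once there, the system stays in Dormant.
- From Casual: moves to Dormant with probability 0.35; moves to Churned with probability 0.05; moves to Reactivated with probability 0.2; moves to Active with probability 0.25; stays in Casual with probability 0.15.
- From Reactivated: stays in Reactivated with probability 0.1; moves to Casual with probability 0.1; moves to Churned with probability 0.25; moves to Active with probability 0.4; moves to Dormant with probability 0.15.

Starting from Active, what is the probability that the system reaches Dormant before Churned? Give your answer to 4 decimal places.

0.4574

Let h(s) be the probability of absorption at Dormant starting from transient state s. Then h(Dormant) = 1 and h(Churned) = 0. By first-step analysis:
h(Active) = 0.25·0 + 0.25·h(Active) + 0.2·1 + 0.05·h(Casual) + 0.25·h(Reactivated)
h(Casual) = 0.05·0 + 0.25·h(Active) + 0.35·1 + 0.15·h(Casual) + 0.2·h(Reactivated)
h(Reactivated) = 0.25·0 + 0.4·h(Active) + 0.15·1 + 0.1·h(Casual) + 0.1·h(Reactivated)
Solving: h(Active) = 0.4574, h(Casual) = 0.6504, h(Reactivated) = 0.4422.
Starting from Active, the probability is 0.4574.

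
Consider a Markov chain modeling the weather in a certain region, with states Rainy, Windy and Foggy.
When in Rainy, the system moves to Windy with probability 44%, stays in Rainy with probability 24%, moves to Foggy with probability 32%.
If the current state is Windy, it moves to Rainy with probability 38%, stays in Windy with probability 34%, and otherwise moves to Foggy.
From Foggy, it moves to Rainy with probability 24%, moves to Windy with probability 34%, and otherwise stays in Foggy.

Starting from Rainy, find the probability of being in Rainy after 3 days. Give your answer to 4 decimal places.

Propagate the distribution vector 3 days from Rainy.
After 0 days: (1.0000, 0.0000, 0.0000)
After 1 day: (0.2400, 0.4400, 0.3200)
After 2 days: (0.3016, 0.3640, 0.3344)
After 3 days: (0.2910, 0.3702, 0.3389)
P(in Rainy after 3 days) = 0.2910

0.2910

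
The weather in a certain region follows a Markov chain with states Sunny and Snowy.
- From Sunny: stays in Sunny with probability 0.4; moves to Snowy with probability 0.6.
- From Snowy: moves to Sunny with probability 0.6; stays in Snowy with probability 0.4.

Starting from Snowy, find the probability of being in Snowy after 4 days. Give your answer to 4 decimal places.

Propagate the distribution vector 4 days from Snowy.
After 0 days: (0.0000, 1.0000)
After 1 day: (0.6000, 0.4000)
After 2 days: (0.4800, 0.5200)
After 3 days: (0.5040, 0.4960)
After 4 days: (0.4992, 0.5008)
P(in Snowy after 4 days) = 0.5008

0.5008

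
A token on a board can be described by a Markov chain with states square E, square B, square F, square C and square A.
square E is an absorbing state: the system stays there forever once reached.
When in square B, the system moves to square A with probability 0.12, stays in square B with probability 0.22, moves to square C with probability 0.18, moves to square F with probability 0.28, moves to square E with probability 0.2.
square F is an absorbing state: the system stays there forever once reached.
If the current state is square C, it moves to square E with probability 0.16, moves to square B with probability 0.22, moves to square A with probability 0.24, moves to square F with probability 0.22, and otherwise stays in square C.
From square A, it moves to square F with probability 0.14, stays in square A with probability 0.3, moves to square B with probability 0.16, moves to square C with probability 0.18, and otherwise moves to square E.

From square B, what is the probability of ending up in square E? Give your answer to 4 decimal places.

Let h(s) be the probability of absorption at square E starting from transient state s. Then h(square E) = 1 and h(square F) = 0. By first-step analysis:
h(square B) = 0.2·1 + 0.22·h(square B) + 0.28·0 + 0.18·h(square C) + 0.12·h(square A)
h(square C) = 0.16·1 + 0.22·h(square B) + 0.22·0 + 0.16·h(square C) + 0.24·h(square A)
h(square A) = 0.22·1 + 0.16·h(square B) + 0.14·0 + 0.18·h(square C) + 0.3·h(square A)
Solving: h(square B) = 0.4446, h(square C) = 0.4595, h(square A) = 0.5341.
Starting from square B, the probability is 0.4446.

0.4446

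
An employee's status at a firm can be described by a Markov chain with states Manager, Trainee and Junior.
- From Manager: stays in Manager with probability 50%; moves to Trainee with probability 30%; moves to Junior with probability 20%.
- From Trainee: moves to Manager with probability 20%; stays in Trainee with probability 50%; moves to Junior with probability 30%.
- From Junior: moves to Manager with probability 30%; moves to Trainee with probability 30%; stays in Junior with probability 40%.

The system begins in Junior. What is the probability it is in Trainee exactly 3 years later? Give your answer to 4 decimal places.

Propagate the distribution vector 3 years from Junior.
After 0 years: (0.0000, 0.0000, 1.0000)
After 1 year: (0.3000, 0.3000, 0.4000)
After 2 years: (0.3300, 0.3600, 0.3100)
After 3 years: (0.3300, 0.3720, 0.2980)
P(in Trainee after 3 years) = 0.3720

0.3720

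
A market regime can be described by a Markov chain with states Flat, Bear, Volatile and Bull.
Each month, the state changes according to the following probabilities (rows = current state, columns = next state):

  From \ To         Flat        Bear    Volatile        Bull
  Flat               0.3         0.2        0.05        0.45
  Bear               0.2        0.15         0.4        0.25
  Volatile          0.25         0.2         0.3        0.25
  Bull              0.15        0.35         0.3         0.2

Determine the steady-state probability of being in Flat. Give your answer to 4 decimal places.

0.2215

Let the stationary distribution be π with π = πP and π_1 + π_2 + π_3 + π_4 = 1.
π_1 = 0.3·π_1 + 0.2·π_2 + 0.25·π_3 + 0.15·π_4
π_2 = 0.2·π_1 + 0.15·π_2 + 0.2·π_3 + 0.35·π_4
π_3 = 0.05·π_1 + 0.4·π_2 + 0.3·π_3 + 0.3·π_4
Solving with the normalization constraint gives π = (0.2215, 0.2305, 0.2677, 0.2803).
So the stationary probability of Flat is 0.2215.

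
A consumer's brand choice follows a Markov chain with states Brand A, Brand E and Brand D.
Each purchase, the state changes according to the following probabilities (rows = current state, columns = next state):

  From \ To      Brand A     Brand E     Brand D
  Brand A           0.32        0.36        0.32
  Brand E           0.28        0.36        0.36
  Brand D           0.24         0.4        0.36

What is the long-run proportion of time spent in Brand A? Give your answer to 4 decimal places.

0.2771

Let the stationary distribution be π with π = πP and π_1 + π_2 + π_3 = 1.
π_1 = 0.32·π_1 + 0.28·π_2 + 0.24·π_3
π_2 = 0.36·π_1 + 0.36·π_2 + 0.4·π_3
Solving with the normalization constraint gives π = (0.2771, 0.3740, 0.3489).
So the stationary probability of Brand A is 0.2771.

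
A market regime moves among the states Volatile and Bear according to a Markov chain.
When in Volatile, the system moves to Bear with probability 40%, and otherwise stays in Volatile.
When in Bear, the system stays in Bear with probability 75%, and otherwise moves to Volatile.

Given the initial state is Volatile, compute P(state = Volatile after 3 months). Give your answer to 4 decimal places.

0.4110

Propagate the distribution vector 3 months from Volatile.
After 0 months: (1.0000, 0.0000)
After 1 month: (0.6000, 0.4000)
After 2 months: (0.4600, 0.5400)
After 3 months: (0.4110, 0.5890)
P(in Volatile after 3 months) = 0.4110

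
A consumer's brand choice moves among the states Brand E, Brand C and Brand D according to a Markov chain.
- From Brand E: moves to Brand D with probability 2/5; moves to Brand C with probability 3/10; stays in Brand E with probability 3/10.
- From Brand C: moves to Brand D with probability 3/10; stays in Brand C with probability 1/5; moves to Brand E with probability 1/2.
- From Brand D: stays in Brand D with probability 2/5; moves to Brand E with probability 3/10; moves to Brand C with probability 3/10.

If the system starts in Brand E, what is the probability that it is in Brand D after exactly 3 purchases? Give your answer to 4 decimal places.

0.3730

Propagate the distribution vector 3 purchases from Brand E.
After 0 purchases: (1.0000, 0.0000, 0.0000)
After 1 purchase: (0.3000, 0.3000, 0.4000)
After 2 purchases: (0.3600, 0.2700, 0.3700)
After 3 purchases: (0.3540, 0.2730, 0.3730)
P(in Brand D after 3 purchases) = 0.3730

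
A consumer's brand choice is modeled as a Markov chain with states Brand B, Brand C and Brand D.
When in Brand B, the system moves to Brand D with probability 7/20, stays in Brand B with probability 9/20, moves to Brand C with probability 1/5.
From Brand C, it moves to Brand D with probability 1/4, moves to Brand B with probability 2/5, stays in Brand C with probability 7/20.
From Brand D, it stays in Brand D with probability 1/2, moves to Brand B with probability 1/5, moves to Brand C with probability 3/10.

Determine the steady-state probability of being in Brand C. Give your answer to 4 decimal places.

Let the stationary distribution be π with π = πP and π_1 + π_2 + π_3 = 1.
π_1 = 0.45·π_1 + 0.4·π_2 + 0.2·π_3
π_2 = 0.2·π_1 + 0.35·π_2 + 0.3·π_3
Solving with the normalization constraint gives π = (0.3413, 0.2799, 0.3788).
So the stationary probability of Brand C is 0.2799.

0.2799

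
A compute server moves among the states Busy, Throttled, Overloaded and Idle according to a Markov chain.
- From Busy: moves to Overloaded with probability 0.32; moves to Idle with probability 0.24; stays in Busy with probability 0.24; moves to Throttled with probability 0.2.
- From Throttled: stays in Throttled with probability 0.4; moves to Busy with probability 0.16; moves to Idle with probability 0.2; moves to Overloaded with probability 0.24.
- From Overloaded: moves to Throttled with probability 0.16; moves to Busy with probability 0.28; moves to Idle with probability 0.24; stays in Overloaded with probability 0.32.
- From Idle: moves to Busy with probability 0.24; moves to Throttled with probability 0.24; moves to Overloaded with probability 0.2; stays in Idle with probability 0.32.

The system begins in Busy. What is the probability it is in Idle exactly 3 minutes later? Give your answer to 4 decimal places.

0.2506

Propagate the distribution vector 3 minutes from Busy.
After 0 minutes: (1.0000, 0.0000, 0.0000, 0.0000)
After 1 minute: (0.2400, 0.2000, 0.3200, 0.2400)
After 2 minutes: (0.2368, 0.2368, 0.2752, 0.2512)
After 3 minutes: (0.2321, 0.2464, 0.2709, 0.2506)
P(in Idle after 3 minutes) = 0.2506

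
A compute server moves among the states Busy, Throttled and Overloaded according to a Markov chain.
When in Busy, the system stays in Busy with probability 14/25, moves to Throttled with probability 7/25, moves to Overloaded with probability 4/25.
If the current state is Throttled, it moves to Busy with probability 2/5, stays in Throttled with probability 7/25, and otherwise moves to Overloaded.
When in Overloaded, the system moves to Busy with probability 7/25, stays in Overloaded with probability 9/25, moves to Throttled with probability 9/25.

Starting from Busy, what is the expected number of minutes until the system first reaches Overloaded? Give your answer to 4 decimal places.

4.8828

Let t(s) be the expected number of minutes to first reach Overloaded from state s, with t(Overloaded) = 0. Conditioning on the first minute:
t(Busy) = 1 + 0.56·t(Busy) + 0.28·t(Throttled)
t(Throttled) = 1 + 0.4·t(Busy) + 0.28·t(Throttled)
Solving: t(Busy) = 4.8828, t(Throttled) = 4.1016.
Expected minutes from Busy to Overloaded: 4.8828.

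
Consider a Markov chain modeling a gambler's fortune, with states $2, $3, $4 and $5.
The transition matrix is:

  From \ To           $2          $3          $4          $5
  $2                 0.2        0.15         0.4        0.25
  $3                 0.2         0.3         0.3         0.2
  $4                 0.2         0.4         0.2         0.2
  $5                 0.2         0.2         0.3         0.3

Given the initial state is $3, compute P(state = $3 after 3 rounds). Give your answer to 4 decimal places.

0.2760

Propagate the distribution vector 3 rounds from $3.
After 0 rounds: (0.0000, 1.0000, 0.0000, 0.0000)
After 1 round: (0.2000, 0.3000, 0.3000, 0.2000)
After 2 rounds: (0.2000, 0.2800, 0.2900, 0.2300)
After 3 rounds: (0.2000, 0.2760, 0.2910, 0.2330)
P(in $3 after 3 rounds) = 0.2760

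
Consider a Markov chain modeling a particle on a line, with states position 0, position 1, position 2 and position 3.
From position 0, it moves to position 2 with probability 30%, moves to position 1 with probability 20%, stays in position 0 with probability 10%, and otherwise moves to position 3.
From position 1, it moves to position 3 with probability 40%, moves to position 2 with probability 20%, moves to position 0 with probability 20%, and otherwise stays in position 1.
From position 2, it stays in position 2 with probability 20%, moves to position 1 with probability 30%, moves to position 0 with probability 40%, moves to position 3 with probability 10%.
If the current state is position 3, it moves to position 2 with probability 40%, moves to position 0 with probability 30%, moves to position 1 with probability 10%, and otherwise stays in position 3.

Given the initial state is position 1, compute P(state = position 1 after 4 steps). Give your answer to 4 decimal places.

0.2020

Propagate the distribution vector 4 steps from position 1.
After 0 steps: (0.0000, 1.0000, 0.0000, 0.0000)
After 1 step: (0.2000, 0.2000, 0.2000, 0.4000)
After 2 steps: (0.2600, 0.1800, 0.3000, 0.2600)
After 3 steps: (0.2600, 0.2040, 0.2780, 0.2580)
After 4 steps: (0.2554, 0.2020, 0.2776, 0.2650)
P(in position 1 after 4 steps) = 0.2020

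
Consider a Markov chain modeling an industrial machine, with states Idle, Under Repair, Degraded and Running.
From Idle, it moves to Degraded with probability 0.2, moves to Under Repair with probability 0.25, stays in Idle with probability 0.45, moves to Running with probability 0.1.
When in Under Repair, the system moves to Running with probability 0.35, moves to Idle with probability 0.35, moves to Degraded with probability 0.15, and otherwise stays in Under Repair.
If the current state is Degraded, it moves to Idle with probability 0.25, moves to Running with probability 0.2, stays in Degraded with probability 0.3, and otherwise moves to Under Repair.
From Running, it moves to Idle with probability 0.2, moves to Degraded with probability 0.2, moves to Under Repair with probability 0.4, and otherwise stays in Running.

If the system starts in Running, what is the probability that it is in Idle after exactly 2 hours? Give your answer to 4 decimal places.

0.3200

Propagate the distribution vector 2 hours from Running.
After 0 hours: (0.0000, 0.0000, 0.0000, 1.0000)
After 1 hour: (0.2000, 0.4000, 0.2000, 0.2000)
After 2 hours: (0.3200, 0.2400, 0.2000, 0.2400)
P(in Idle after 2 hours) = 0.3200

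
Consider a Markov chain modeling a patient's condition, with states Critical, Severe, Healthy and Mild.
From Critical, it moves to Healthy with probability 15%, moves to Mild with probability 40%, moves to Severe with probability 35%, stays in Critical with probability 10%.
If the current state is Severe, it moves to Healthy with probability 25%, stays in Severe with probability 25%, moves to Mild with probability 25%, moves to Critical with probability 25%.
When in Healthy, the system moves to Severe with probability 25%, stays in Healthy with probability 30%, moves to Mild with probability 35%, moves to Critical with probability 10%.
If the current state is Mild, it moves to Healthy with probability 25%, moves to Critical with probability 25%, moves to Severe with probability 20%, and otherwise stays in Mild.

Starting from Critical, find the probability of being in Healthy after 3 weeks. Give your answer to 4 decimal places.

Propagate the distribution vector 3 weeks from Critical.
After 0 weeks: (1.0000, 0.0000, 0.0000, 0.0000)
After 1 week: (0.1000, 0.3500, 0.1500, 0.4000)
After 2 weeks: (0.2125, 0.2400, 0.2475, 0.3000)
After 3 weeks: (0.1810, 0.2563, 0.2411, 0.3216)
P(in Healthy after 3 weeks) = 0.2411

0.2411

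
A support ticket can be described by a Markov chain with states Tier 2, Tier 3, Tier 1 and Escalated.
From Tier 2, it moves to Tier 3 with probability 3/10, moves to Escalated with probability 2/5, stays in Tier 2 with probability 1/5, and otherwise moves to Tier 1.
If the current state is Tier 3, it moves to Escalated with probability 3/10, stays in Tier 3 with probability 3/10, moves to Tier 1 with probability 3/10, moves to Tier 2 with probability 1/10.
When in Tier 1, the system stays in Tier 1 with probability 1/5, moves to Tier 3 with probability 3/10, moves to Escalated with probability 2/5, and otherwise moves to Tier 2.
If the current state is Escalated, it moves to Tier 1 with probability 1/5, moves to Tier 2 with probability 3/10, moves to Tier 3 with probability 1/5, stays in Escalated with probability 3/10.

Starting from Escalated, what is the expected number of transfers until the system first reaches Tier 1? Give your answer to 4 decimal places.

Let t(s) be the expected number of transfers to first reach Tier 1 from state s, with t(Tier 1) = 0. Conditioning on the first transfer:
t(Tier 2) = 1 + 0.2·t(Tier 2) + 0.3·t(Tier 3) + 0.4·t(Escalated)
t(Tier 3) = 1 + 0.1·t(Tier 2) + 0.3·t(Tier 3) + 0.3·t(Escalated)
t(Escalated) = 1 + 0.3·t(Tier 2) + 0.2·t(Tier 3) + 0.3·t(Escalated)
Solving: t(Tier 2) = 5.3431, t(Tier 3) = 4.3137, t(Escalated) = 4.9510.
Expected transfers from Escalated to Tier 1: 4.9510.

4.9510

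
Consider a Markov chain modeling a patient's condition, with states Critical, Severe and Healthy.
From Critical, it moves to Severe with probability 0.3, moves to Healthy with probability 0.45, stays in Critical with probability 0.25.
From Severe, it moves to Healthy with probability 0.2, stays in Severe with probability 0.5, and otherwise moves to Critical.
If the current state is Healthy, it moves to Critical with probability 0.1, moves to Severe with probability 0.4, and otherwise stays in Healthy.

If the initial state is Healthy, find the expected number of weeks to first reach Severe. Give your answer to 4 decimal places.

Let t(s) be the expected number of weeks to first reach Severe from state s, with t(Severe) = 0. Conditioning on the first week:
t(Critical) = 1 + 0.25·t(Critical) + 0.45·t(Healthy)
t(Healthy) = 1 + 0.1·t(Critical) + 0.5·t(Healthy)
Solving: t(Critical) = 2.8788, t(Healthy) = 2.5758.
Expected weeks from Healthy to Severe: 2.5758.

2.5758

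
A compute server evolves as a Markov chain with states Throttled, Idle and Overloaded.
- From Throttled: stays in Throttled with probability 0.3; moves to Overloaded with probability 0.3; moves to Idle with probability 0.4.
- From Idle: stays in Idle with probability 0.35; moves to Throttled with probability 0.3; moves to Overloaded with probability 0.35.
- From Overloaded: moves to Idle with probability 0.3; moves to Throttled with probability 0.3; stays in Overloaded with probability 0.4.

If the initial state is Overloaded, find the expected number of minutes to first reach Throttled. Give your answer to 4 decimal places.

3.3333

Let t(s) be the expected number of minutes to first reach Throttled from state s, with t(Throttled) = 0. Conditioning on the first minute:
t(Idle) = 1 + 0.35·t(Idle) + 0.35·t(Overloaded)
t(Overloaded) = 1 + 0.3·t(Idle) + 0.4·t(Overloaded)
Solving: t(Idle) = 3.3333, t(Overloaded) = 3.3333.
Expected minutes from Overloaded to Throttled: 3.3333.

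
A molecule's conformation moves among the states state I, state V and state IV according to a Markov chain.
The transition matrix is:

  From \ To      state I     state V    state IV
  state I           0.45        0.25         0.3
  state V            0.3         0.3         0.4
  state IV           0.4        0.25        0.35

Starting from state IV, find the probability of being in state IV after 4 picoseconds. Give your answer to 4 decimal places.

Propagate the distribution vector 4 picoseconds from state IV.
After 0 picoseconds: (0.0000, 0.0000, 1.0000)
After 1 picosecond: (0.4000, 0.2500, 0.3500)
After 2 picoseconds: (0.3950, 0.2625, 0.3425)
After 3 picoseconds: (0.3935, 0.2631, 0.3434)
After 4 picoseconds: (0.3934, 0.2632, 0.3435)
P(in state IV after 4 picoseconds) = 0.3435

0.3435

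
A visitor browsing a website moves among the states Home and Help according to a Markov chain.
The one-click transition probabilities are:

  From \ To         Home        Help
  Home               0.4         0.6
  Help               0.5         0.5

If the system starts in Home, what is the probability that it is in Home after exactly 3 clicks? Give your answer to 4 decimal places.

0.4540

Propagate the distribution vector 3 clicks from Home.
After 0 clicks: (1.0000, 0.0000)
After 1 click: (0.4000, 0.6000)
After 2 clicks: (0.4600, 0.5400)
After 3 clicks: (0.4540, 0.5460)
P(in Home after 3 clicks) = 0.4540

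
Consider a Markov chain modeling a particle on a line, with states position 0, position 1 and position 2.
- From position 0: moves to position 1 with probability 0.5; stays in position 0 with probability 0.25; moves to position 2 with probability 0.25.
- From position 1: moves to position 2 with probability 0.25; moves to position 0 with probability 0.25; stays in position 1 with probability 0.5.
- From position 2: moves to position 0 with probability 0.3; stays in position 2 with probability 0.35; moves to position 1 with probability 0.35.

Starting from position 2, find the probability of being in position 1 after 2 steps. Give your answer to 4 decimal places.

0.4475

Sum over the intermediate state after 1 step:
P = P(position 2→position 0)·P(position 0→position 1) + P(position 2→position 1)·P(position 1→position 1) + P(position 2→position 2)·P(position 2→position 1)
  = 0.3×0.5 + 0.35×0.5 + 0.35×0.35
  = 0.1500 + 0.1750 + 0.1225 = 0.4475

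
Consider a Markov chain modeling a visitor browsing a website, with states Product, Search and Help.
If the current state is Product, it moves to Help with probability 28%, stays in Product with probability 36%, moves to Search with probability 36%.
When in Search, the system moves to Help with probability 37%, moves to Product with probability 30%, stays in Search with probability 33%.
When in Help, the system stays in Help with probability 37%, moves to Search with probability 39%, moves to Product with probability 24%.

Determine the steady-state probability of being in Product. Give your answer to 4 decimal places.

Let the stationary distribution be π with π = πP and π_1 + π_2 + π_3 = 1.
π_1 = 0.36·π_1 + 0.3·π_2 + 0.24·π_3
π_2 = 0.36·π_1 + 0.33·π_2 + 0.39·π_3
Solving with the normalization constraint gives π = (0.2972, 0.3595, 0.3432).
So the stationary probability of Product is 0.2972.

0.2972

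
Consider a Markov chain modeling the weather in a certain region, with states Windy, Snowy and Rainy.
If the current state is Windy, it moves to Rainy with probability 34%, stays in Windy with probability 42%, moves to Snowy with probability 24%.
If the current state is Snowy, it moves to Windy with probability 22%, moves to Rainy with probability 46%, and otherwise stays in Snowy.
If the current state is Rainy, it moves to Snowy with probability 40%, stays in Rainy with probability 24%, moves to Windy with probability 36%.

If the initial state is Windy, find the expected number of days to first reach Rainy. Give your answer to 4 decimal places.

2.6932

Let t(s) be the expected number of days to first reach Rainy from state s, with t(Rainy) = 0. Conditioning on the first day:
t(Windy) = 1 + 0.42·t(Windy) + 0.24·t(Snowy)
t(Snowy) = 1 + 0.22·t(Windy) + 0.32·t(Snowy)
Solving: t(Windy) = 2.6932, t(Snowy) = 2.3419.
Expected days from Windy to Rainy: 2.6932.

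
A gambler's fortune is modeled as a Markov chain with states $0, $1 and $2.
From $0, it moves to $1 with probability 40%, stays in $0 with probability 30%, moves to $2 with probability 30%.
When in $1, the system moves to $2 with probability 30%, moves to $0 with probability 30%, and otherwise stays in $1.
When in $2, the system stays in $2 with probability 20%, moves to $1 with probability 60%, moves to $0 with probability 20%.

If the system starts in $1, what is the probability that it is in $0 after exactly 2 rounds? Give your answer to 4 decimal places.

0.2700

Sum over the intermediate state after 1 round:
P = P($1→$0)·P($0→$0) + P($1→$1)·P($1→$0) + P($1→$2)·P($2→$0)
  = 0.3×0.3 + 0.4×0.3 + 0.3×0.2
  = 0.0900 + 0.1200 + 0.0600 = 0.2700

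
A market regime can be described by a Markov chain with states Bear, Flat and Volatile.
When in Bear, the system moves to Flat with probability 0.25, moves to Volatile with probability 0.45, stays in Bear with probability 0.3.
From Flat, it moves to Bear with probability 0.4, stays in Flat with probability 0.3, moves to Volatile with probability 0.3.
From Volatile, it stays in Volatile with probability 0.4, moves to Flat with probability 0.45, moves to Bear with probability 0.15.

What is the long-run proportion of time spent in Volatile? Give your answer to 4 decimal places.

0.3796

Let the stationary distribution be π with π = πP and π_1 + π_2 + π_3 = 1.
π_1 = 0.3·π_1 + 0.4·π_2 + 0.15·π_3
π_2 = 0.25·π_1 + 0.3·π_2 + 0.45·π_3
Solving with the normalization constraint gives π = (0.2774, 0.3431, 0.3796).
So the stationary probability of Volatile is 0.3796.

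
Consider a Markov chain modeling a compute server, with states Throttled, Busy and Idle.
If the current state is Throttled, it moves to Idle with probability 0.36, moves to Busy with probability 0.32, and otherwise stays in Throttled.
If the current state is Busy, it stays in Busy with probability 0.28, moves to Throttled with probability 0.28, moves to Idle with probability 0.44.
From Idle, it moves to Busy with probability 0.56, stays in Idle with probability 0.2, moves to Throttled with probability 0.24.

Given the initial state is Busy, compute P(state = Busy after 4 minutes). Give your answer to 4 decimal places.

Propagate the distribution vector 4 minutes from Busy.
After 0 minutes: (0.0000, 1.0000, 0.0000)
After 1 minute: (0.2800, 0.2800, 0.4400)
After 2 minutes: (0.2736, 0.4144, 0.3120)
After 3 minutes: (0.2785, 0.3783, 0.3432)
After 4 minutes: (0.2774, 0.3872, 0.3353)
P(in Busy after 4 minutes) = 0.3872

0.3872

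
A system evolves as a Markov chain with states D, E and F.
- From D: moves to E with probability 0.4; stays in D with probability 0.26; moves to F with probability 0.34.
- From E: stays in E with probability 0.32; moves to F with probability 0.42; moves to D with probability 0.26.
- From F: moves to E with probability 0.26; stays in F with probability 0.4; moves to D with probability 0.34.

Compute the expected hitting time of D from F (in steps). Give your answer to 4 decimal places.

Let t(s) be the expected number of steps to first reach D from state s, with t(D) = 0. Conditioning on the first step:
t(E) = 1 + 0.32·t(E) + 0.42·t(F)
t(F) = 1 + 0.26·t(E) + 0.4·t(F)
Solving: t(E) = 3.4137, t(F) = 3.1459.
Expected steps from F to D: 3.1459.

3.1459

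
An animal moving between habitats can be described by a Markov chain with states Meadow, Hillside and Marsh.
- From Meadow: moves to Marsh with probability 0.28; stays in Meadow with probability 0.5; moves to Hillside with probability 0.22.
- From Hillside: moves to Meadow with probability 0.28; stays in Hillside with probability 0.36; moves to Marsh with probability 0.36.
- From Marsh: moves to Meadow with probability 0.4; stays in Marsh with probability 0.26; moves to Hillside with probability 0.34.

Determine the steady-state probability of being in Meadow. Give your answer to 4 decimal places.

0.4048

Let the stationary distribution be π with π = πP and π_1 + π_2 + π_3 = 1.
π_1 = 0.5·π_1 + 0.28·π_2 + 0.4·π_3
π_2 = 0.22·π_1 + 0.36·π_2 + 0.34·π_3
Solving with the normalization constraint gives π = (0.4048, 0.2974, 0.2978).
So the stationary probability of Meadow is 0.4048.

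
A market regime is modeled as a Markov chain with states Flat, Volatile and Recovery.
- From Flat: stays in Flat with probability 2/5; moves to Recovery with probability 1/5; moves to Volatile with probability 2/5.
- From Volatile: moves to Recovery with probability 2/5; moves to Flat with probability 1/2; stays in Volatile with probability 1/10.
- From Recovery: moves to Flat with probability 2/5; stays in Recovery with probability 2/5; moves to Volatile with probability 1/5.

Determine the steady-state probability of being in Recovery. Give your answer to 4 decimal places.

0.3148

Let the stationary distribution be π with π = πP and π_1 + π_2 + π_3 = 1.
π_1 = 0.4·π_1 + 0.5·π_2 + 0.4·π_3
π_2 = 0.4·π_1 + 0.1·π_2 + 0.2·π_3
Solving with the normalization constraint gives π = (0.4259, 0.2593, 0.3148).
So the stationary probability of Recovery is 0.3148.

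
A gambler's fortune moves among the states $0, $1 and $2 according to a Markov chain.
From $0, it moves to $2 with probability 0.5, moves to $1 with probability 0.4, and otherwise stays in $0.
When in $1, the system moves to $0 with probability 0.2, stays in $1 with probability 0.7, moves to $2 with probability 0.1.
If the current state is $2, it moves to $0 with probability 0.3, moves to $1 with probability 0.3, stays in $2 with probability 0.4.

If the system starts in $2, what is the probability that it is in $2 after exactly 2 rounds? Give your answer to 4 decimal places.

0.3400

Sum over the intermediate state after 1 round:
P = P($2→$0)·P($0→$2) + P($2→$1)·P($1→$2) + P($2→$2)·P($2→$2)
  = 0.3×0.5 + 0.3×0.1 + 0.4×0.4
  = 0.1500 + 0.0300 + 0.1600 = 0.3400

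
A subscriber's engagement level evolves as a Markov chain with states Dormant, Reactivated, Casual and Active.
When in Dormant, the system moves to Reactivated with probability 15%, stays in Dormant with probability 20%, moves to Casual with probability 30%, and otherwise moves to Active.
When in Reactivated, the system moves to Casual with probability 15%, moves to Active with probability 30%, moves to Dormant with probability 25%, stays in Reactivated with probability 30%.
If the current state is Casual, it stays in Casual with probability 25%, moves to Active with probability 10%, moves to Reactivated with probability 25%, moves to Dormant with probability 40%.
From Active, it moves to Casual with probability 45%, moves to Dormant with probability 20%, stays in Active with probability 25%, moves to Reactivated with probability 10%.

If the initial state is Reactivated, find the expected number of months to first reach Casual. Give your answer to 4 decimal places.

3.6696

Let t(s) be the expected number of months to first reach Casual from state s, with t(Casual) = 0. Conditioning on the first month:
t(Dormant) = 1 + 0.2·t(Dormant) + 0.15·t(Reactivated) + 0.35·t(Active)
t(Reactivated) = 1 + 0.25·t(Dormant) + 0.3·t(Reactivated) + 0.3·t(Active)
t(Active) = 1 + 0.2·t(Dormant) + 0.1·t(Reactivated) + 0.25·t(Active)
Solving: t(Dormant) = 3.0967, t(Reactivated) = 3.6696, t(Active) = 2.6484.
Expected months from Reactivated to Casual: 3.6696.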